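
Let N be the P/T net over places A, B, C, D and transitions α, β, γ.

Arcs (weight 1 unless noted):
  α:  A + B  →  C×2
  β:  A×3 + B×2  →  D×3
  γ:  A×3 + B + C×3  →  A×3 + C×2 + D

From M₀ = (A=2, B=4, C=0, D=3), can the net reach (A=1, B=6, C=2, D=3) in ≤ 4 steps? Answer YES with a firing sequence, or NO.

NO — not reachable within 4 firings

depth 0: 1 marking
depth 1: 2 markings reached so far
depth 2: 3 markings reached so far
depth 3: 3 markings reached so far
(frontier empty at depth 3; search complete)
target is not among the 3 markings reachable within 4 steps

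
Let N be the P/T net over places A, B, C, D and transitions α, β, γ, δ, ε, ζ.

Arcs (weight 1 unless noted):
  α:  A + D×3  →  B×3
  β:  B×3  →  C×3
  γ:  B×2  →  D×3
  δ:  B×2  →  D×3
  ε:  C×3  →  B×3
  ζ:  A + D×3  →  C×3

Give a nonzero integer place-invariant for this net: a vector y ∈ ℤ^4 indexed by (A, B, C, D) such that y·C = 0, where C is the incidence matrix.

y = (A:3, B:3, C:3, D:2)

Incidence matrix C (rows=places, cols=transitions):
        α    β    γ    δ    ε    ζ
    A  -1    0    0    0    0   -1
    B   3   -3   -2   -2    3    0
    C   0    3    0    0   -3    3
    D  -3    0    3    3    0   -3

Candidate y = [3, 3, 3, 2]; check y·C column-wise:
  col α: 3·-1 + 3·3 + 3·0 + 2·-3 = 0
  col β: 3·0 + 3·-3 + 3·3 + 2·0 = 0
  col γ: 3·0 + 3·-2 + 3·0 + 2·3 = 0
  col δ: 3·0 + 3·-2 + 3·0 + 2·3 = 0
  col ε: 3·0 + 3·3 + 3·-3 + 2·0 = 0
  col ζ: 3·-1 + 3·0 + 3·3 + 2·-3 = 0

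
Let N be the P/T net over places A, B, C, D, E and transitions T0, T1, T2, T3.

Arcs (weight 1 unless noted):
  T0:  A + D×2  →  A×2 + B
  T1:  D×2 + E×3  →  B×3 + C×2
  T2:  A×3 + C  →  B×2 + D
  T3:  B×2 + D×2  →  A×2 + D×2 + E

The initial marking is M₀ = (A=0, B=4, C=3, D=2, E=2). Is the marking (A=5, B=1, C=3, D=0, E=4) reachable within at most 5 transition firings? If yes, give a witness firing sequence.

YES — reachable via ⟨T3, T3, T0⟩ (3 firings)

step 1: fire T3:  (A=0, B=4, C=3, D=2, E=2) → (A=2, B=2, C=3, D=2, E=3)
step 2: fire T3:  (A=2, B=2, C=3, D=2, E=3) → (A=4, B=0, C=3, D=2, E=4)
step 3: fire T0:  (A=4, B=0, C=3, D=2, E=4) → (A=5, B=1, C=3, D=0, E=4)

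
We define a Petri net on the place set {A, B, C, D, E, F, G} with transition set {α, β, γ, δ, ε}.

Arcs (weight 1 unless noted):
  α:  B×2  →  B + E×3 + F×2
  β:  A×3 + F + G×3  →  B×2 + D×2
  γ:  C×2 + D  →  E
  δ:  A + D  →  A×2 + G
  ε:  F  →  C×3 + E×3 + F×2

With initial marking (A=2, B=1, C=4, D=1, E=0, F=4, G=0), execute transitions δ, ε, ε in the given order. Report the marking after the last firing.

(A=3, B=1, C=10, D=0, E=6, F=6, G=1)

step 1: fire δ:  (A=2, B=1, C=4, D=1, E=0, F=4, G=0) → (A=3, B=1, C=4, D=0, E=0, F=4, G=1)
step 2: fire ε:  (A=3, B=1, C=4, D=0, E=0, F=4, G=1) → (A=3, B=1, C=7, D=0, E=3, F=5, G=1)
step 3: fire ε:  (A=3, B=1, C=7, D=0, E=3, F=5, G=1) → (A=3, B=1, C=10, D=0, E=6, F=6, G=1)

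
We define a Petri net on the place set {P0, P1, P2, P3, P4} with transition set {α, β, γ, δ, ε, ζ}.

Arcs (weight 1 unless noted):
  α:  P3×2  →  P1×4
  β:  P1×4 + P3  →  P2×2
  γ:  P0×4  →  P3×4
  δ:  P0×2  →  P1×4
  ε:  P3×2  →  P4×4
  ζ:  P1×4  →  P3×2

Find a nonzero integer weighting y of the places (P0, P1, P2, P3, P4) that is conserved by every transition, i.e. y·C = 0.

Incidence matrix C (rows=places, cols=transitions):
        α    β    γ    δ    ε    ζ
   P0   0    0   -4   -2    0    0
   P1   4   -4    0    4    0   -4
   P2   0    2    0    0    0    0
   P3  -2   -1    4    0   -2    2
   P4   0    0    0    0    4    0

Candidate y = [2, 1, 3, 2, 1]; check y·C column-wise:
  col α: 2·0 + 1·4 + 3·0 + 2·-2 + 1·0 = 0
  col β: 2·0 + 1·-4 + 3·2 + 2·-1 + 1·0 = 0
  col γ: 2·-4 + 1·0 + 3·0 + 2·4 + 1·0 = 0
  col δ: 2·-2 + 1·4 + 3·0 + 2·0 + 1·0 = 0
  col ε: 2·0 + 1·0 + 3·0 + 2·-2 + 1·4 = 0
  col ζ: 2·0 + 1·-4 + 3·0 + 2·2 + 1·0 = 0

y = (P0:2, P1:1, P2:3, P3:2, P4:1)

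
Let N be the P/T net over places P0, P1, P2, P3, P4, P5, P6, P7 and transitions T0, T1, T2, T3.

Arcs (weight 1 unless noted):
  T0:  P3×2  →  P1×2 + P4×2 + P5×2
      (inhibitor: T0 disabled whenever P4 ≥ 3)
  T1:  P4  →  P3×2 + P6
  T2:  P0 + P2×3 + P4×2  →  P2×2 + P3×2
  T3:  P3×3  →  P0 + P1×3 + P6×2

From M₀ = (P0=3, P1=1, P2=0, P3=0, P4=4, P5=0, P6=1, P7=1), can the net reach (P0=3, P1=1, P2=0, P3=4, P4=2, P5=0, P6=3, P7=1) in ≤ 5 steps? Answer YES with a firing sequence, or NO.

YES — reachable via ⟨T1, T1⟩ (2 firings)

step 1: fire T1:  (P0=3, P1=1, P2=0, P3=0, P4=4, P5=0, P6=1, P7=1) → (P0=3, P1=1, P2=0, P3=2, P4=3, P5=0, P6=2, P7=1)
step 2: fire T1:  (P0=3, P1=1, P2=0, P3=2, P4=3, P5=0, P6=2, P7=1) → (P0=3, P1=1, P2=0, P3=4, P4=2, P5=0, P6=3, P7=1)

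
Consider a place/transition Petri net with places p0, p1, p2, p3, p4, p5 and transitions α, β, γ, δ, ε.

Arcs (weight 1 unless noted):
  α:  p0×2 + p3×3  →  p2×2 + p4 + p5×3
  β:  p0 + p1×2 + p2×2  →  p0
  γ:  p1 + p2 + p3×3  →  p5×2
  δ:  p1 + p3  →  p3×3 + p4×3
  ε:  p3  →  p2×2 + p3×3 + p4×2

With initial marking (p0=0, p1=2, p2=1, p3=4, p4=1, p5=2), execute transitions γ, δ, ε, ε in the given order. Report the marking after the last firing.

(p0=0, p1=0, p2=4, p3=7, p4=8, p5=4)

step 1: fire γ:  (p0=0, p1=2, p2=1, p3=4, p4=1, p5=2) → (p0=0, p1=1, p2=0, p3=1, p4=1, p5=4)
step 2: fire δ:  (p0=0, p1=1, p2=0, p3=1, p4=1, p5=4) → (p0=0, p1=0, p2=0, p3=3, p4=4, p5=4)
step 3: fire ε:  (p0=0, p1=0, p2=0, p3=3, p4=4, p5=4) → (p0=0, p1=0, p2=2, p3=5, p4=6, p5=4)
step 4: fire ε:  (p0=0, p1=0, p2=2, p3=5, p4=6, p5=4) → (p0=0, p1=0, p2=4, p3=7, p4=8, p5=4)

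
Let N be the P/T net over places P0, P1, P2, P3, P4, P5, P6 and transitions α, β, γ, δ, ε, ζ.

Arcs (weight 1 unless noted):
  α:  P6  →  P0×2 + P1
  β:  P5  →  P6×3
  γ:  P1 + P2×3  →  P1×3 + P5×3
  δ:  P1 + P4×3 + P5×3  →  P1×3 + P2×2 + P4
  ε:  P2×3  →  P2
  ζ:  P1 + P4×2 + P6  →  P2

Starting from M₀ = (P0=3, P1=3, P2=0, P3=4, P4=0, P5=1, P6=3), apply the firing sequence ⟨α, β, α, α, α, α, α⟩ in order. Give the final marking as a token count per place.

(P0=15, P1=9, P2=0, P3=4, P4=0, P5=0, P6=0)

step 1: fire α:  (P0=3, P1=3, P2=0, P3=4, P4=0, P5=1, P6=3) → (P0=5, P1=4, P2=0, P3=4, P4=0, P5=1, P6=2)
step 2: fire β:  (P0=5, P1=4, P2=0, P3=4, P4=0, P5=1, P6=2) → (P0=5, P1=4, P2=0, P3=4, P4=0, P5=0, P6=5)
step 3: fire α:  (P0=5, P1=4, P2=0, P3=4, P4=0, P5=0, P6=5) → (P0=7, P1=5, P2=0, P3=4, P4=0, P5=0, P6=4)
step 4: fire α:  (P0=7, P1=5, P2=0, P3=4, P4=0, P5=0, P6=4) → (P0=9, P1=6, P2=0, P3=4, P4=0, P5=0, P6=3)
step 5: fire α:  (P0=9, P1=6, P2=0, P3=4, P4=0, P5=0, P6=3) → (P0=11, P1=7, P2=0, P3=4, P4=0, P5=0, P6=2)
step 6: fire α:  (P0=11, P1=7, P2=0, P3=4, P4=0, P5=0, P6=2) → (P0=13, P1=8, P2=0, P3=4, P4=0, P5=0, P6=1)
step 7: fire α:  (P0=13, P1=8, P2=0, P3=4, P4=0, P5=0, P6=1) → (P0=15, P1=9, P2=0, P3=4, P4=0, P5=0, P6=0)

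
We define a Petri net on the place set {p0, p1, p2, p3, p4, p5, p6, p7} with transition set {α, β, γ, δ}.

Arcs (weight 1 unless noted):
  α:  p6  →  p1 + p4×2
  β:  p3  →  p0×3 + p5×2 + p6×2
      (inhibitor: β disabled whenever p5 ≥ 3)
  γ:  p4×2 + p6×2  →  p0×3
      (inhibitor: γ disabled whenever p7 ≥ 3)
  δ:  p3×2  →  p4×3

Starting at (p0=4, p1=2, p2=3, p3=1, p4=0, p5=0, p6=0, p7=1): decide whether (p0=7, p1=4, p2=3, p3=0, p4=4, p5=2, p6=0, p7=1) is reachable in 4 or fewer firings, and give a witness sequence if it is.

YES — reachable via ⟨β, α, α⟩ (3 firings)

step 1: fire β:  (p0=4, p1=2, p2=3, p3=1, p4=0, p5=0, p6=0, p7=1) → (p0=7, p1=2, p2=3, p3=0, p4=0, p5=2, p6=2, p7=1)
step 2: fire α:  (p0=7, p1=2, p2=3, p3=0, p4=0, p5=2, p6=2, p7=1) → (p0=7, p1=3, p2=3, p3=0, p4=2, p5=2, p6=1, p7=1)
step 3: fire α:  (p0=7, p1=3, p2=3, p3=0, p4=2, p5=2, p6=1, p7=1) → (p0=7, p1=4, p2=3, p3=0, p4=4, p5=2, p6=0, p7=1)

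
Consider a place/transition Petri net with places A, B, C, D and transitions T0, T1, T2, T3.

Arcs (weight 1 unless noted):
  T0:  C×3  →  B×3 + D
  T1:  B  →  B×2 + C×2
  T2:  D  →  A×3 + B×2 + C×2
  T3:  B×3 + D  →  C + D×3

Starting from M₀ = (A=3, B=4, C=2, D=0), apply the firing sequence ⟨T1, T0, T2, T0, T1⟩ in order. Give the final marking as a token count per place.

(A=6, B=14, C=2, D=1)

step 1: fire T1:  (A=3, B=4, C=2, D=0) → (A=3, B=5, C=4, D=0)
step 2: fire T0:  (A=3, B=5, C=4, D=0) → (A=3, B=8, C=1, D=1)
step 3: fire T2:  (A=3, B=8, C=1, D=1) → (A=6, B=10, C=3, D=0)
step 4: fire T0:  (A=6, B=10, C=3, D=0) → (A=6, B=13, C=0, D=1)
step 5: fire T1:  (A=6, B=13, C=0, D=1) → (A=6, B=14, C=2, D=1)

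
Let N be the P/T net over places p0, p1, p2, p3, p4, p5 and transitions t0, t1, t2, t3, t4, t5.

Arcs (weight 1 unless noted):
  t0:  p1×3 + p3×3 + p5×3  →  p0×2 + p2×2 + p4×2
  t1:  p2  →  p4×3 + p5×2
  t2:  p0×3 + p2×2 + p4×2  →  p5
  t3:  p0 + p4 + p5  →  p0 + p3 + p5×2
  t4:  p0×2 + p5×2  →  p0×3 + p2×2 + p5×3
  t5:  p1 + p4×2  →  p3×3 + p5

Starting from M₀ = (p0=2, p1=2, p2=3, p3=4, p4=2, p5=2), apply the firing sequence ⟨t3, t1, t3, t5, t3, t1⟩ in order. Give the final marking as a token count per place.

step 1: fire t3:  (p0=2, p1=2, p2=3, p3=4, p4=2, p5=2) → (p0=2, p1=2, p2=3, p3=5, p4=1, p5=3)
step 2: fire t1:  (p0=2, p1=2, p2=3, p3=5, p4=1, p5=3) → (p0=2, p1=2, p2=2, p3=5, p4=4, p5=5)
step 3: fire t3:  (p0=2, p1=2, p2=2, p3=5, p4=4, p5=5) → (p0=2, p1=2, p2=2, p3=6, p4=3, p5=6)
step 4: fire t5:  (p0=2, p1=2, p2=2, p3=6, p4=3, p5=6) → (p0=2, p1=1, p2=2, p3=9, p4=1, p5=7)
step 5: fire t3:  (p0=2, p1=1, p2=2, p3=9, p4=1, p5=7) → (p0=2, p1=1, p2=2, p3=10, p4=0, p5=8)
step 6: fire t1:  (p0=2, p1=1, p2=2, p3=10, p4=0, p5=8) → (p0=2, p1=1, p2=1, p3=10, p4=3, p5=10)

(p0=2, p1=1, p2=1, p3=10, p4=3, p5=10)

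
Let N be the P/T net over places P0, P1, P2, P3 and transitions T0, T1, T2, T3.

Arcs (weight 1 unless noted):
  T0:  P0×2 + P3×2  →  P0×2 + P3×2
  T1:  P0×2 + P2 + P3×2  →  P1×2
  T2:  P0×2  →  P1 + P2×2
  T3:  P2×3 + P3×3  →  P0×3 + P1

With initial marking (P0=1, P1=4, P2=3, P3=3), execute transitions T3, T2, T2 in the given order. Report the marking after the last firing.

step 1: fire T3:  (P0=1, P1=4, P2=3, P3=3) → (P0=4, P1=5, P2=0, P3=0)
step 2: fire T2:  (P0=4, P1=5, P2=0, P3=0) → (P0=2, P1=6, P2=2, P3=0)
step 3: fire T2:  (P0=2, P1=6, P2=2, P3=0) → (P0=0, P1=7, P2=4, P3=0)

(P0=0, P1=7, P2=4, P3=0)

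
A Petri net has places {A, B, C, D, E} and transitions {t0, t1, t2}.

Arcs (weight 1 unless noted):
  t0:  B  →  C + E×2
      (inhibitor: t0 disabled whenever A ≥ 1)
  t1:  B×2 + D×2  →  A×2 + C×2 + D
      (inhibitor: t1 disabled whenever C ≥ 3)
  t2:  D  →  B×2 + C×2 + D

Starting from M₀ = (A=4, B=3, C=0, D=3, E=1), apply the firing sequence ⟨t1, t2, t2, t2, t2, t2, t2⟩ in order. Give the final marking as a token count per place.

step 1: fire t1:  (A=4, B=3, C=0, D=3, E=1) → (A=6, B=1, C=2, D=2, E=1)
step 2: fire t2:  (A=6, B=1, C=2, D=2, E=1) → (A=6, B=3, C=4, D=2, E=1)
step 3: fire t2:  (A=6, B=3, C=4, D=2, E=1) → (A=6, B=5, C=6, D=2, E=1)
step 4: fire t2:  (A=6, B=5, C=6, D=2, E=1) → (A=6, B=7, C=8, D=2, E=1)
step 5: fire t2:  (A=6, B=7, C=8, D=2, E=1) → (A=6, B=9, C=10, D=2, E=1)
step 6: fire t2:  (A=6, B=9, C=10, D=2, E=1) → (A=6, B=11, C=12, D=2, E=1)
step 7: fire t2:  (A=6, B=11, C=12, D=2, E=1) → (A=6, B=13, C=14, D=2, E=1)

(A=6, B=13, C=14, D=2, E=1)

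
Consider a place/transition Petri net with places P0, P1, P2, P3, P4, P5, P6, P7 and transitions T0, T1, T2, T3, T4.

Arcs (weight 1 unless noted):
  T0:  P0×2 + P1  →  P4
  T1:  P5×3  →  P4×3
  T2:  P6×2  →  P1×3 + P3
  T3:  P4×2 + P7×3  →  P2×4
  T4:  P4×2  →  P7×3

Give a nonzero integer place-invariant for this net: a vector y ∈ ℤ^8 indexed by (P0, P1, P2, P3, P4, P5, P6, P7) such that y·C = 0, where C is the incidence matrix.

Incidence matrix C (rows=places, cols=transitions):
       T0   T1   T2   T3   T4
   P0  -2    0    0    0    0
   P1  -1    0    3    0    0
   P2   0    0    0    4    0
   P3   0    0    1    0    0
   P4   1    3    0   -2   -2
   P5   0   -3    0    0    0
   P6   0    0   -2    0    0
   P7   0    0    0   -3    3

Candidate y = [1, -2, 0, 6, 0, 0, 0, 0]; check y·C column-wise:
  col T0: 1·-2 + -2·-1 + 6·0 + 0·1 = 0
  col T1: 1·0 + -2·0 + 6·0 + 0·3 + 0·-3 = 0
  col T2: 1·0 + -2·3 + 6·1 + 0·-2 = 0
  col T3: 1·0 + -2·0 + 0·4 + 6·0 + 0·-2 + 0·-3 = 0
  col T4: 1·0 + -2·0 + 6·0 + 0·-2 + 0·3 = 0

y = (P0:1, P1:-2, P2:0, P3:6, P4:0, P5:0, P6:0, P7:0)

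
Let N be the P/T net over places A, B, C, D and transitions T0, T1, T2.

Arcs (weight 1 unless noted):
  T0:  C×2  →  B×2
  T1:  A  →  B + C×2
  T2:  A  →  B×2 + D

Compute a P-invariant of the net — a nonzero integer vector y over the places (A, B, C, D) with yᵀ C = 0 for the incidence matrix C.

y = (A:3, B:1, C:1, D:1)

Incidence matrix C (rows=places, cols=transitions):
       T0   T1   T2
    A   0   -1   -1
    B   2    1    2
    C  -2    2    0
    D   0    0    1

Candidate y = [3, 1, 1, 1]; check y·C column-wise:
  col T0: 3·0 + 1·2 + 1·-2 + 1·0 = 0
  col T1: 3·-1 + 1·1 + 1·2 + 1·0 = 0
  col T2: 3·-1 + 1·2 + 1·0 + 1·1 = 0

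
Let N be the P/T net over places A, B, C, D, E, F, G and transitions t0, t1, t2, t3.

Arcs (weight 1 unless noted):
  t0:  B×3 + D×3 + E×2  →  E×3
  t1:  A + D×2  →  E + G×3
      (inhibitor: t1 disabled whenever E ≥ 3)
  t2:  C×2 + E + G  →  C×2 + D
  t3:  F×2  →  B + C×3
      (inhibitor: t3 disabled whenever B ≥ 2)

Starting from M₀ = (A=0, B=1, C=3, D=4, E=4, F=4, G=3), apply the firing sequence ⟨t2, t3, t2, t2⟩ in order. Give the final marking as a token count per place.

(A=0, B=2, C=6, D=7, E=1, F=2, G=0)

step 1: fire t2:  (A=0, B=1, C=3, D=4, E=4, F=4, G=3) → (A=0, B=1, C=3, D=5, E=3, F=4, G=2)
step 2: fire t3:  (A=0, B=1, C=3, D=5, E=3, F=4, G=2) → (A=0, B=2, C=6, D=5, E=3, F=2, G=2)
step 3: fire t2:  (A=0, B=2, C=6, D=5, E=3, F=2, G=2) → (A=0, B=2, C=6, D=6, E=2, F=2, G=1)
step 4: fire t2:  (A=0, B=2, C=6, D=6, E=2, F=2, G=1) → (A=0, B=2, C=6, D=7, E=1, F=2, G=0)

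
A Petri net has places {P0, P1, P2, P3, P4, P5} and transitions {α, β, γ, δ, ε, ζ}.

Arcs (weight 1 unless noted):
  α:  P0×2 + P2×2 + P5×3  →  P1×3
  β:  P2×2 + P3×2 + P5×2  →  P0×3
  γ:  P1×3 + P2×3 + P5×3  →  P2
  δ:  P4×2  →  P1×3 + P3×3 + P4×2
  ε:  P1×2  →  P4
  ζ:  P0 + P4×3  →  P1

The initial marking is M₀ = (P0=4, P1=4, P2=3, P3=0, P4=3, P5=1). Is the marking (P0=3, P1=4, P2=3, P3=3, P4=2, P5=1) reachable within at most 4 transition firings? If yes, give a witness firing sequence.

YES — reachable via ⟨δ, ε, ε, ζ⟩ (4 firings)

step 1: fire δ:  (P0=4, P1=4, P2=3, P3=0, P4=3, P5=1) → (P0=4, P1=7, P2=3, P3=3, P4=3, P5=1)
step 2: fire ε:  (P0=4, P1=7, P2=3, P3=3, P4=3, P5=1) → (P0=4, P1=5, P2=3, P3=3, P4=4, P5=1)
step 3: fire ε:  (P0=4, P1=5, P2=3, P3=3, P4=4, P5=1) → (P0=4, P1=3, P2=3, P3=3, P4=5, P5=1)
step 4: fire ζ:  (P0=4, P1=3, P2=3, P3=3, P4=5, P5=1) → (P0=3, P1=4, P2=3, P3=3, P4=2, P5=1)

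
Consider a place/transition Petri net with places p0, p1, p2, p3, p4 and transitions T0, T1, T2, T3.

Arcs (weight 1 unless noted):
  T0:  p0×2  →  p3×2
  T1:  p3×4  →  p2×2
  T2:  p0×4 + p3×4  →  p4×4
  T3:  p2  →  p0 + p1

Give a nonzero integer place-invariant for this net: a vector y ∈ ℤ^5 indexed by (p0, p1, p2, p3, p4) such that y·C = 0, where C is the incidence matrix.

Incidence matrix C (rows=places, cols=transitions):
       T0   T1   T2   T3
   p0  -2    0   -4    1
   p1   0    0    0    1
   p2   0    2    0   -1
   p3   2   -4   -4    0
   p4   0    0    4    0

Candidate y = [1, 1, 2, 1, 2]; check y·C column-wise:
  col T0: 1·-2 + 1·0 + 2·0 + 1·2 + 2·0 = 0
  col T1: 1·0 + 1·0 + 2·2 + 1·-4 + 2·0 = 0
  col T2: 1·-4 + 1·0 + 2·0 + 1·-4 + 2·4 = 0
  col T3: 1·1 + 1·1 + 2·-1 + 1·0 + 2·0 = 0

y = (p0:1, p1:1, p2:2, p3:1, p4:2)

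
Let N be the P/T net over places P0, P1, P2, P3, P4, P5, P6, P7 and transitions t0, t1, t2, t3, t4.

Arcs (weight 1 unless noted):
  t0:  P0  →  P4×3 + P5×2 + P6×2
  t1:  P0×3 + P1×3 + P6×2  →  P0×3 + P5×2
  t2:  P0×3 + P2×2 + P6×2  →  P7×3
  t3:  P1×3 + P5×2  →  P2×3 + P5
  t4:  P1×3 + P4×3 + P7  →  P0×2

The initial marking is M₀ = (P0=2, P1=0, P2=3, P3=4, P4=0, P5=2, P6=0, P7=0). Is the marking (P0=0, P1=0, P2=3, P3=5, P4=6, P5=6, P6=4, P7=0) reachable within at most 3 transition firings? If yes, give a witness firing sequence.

NO — not reachable within 3 firings

depth 0: 1 marking
depth 1: 2 markings reached so far
depth 2: 3 markings reached so far
depth 3: 3 markings reached so far
(frontier empty at depth 3; search complete)
target is not among the 3 markings reachable within 3 steps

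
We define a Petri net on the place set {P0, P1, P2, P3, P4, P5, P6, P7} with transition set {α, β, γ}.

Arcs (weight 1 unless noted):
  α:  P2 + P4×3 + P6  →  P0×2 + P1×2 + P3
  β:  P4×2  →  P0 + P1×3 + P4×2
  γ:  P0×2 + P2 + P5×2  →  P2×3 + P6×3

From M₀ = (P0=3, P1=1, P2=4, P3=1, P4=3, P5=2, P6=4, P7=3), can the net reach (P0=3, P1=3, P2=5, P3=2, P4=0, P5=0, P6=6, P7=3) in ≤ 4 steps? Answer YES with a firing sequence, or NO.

YES — reachable via ⟨α, γ⟩ (2 firings)

step 1: fire α:  (P0=3, P1=1, P2=4, P3=1, P4=3, P5=2, P6=4, P7=3) → (P0=5, P1=3, P2=3, P3=2, P4=0, P5=2, P6=3, P7=3)
step 2: fire γ:  (P0=5, P1=3, P2=3, P3=2, P4=0, P5=2, P6=3, P7=3) → (P0=3, P1=3, P2=5, P3=2, P4=0, P5=0, P6=6, P7=3)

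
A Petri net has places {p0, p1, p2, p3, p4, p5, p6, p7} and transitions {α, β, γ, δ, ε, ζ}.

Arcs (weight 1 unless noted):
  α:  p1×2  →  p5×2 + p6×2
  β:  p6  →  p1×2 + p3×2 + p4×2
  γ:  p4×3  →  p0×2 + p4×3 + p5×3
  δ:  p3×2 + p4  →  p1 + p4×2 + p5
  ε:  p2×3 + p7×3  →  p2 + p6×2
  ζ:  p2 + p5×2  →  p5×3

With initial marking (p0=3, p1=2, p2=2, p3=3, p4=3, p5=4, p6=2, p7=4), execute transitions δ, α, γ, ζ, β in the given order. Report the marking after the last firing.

step 1: fire δ:  (p0=3, p1=2, p2=2, p3=3, p4=3, p5=4, p6=2, p7=4) → (p0=3, p1=3, p2=2, p3=1, p4=4, p5=5, p6=2, p7=4)
step 2: fire α:  (p0=3, p1=3, p2=2, p3=1, p4=4, p5=5, p6=2, p7=4) → (p0=3, p1=1, p2=2, p3=1, p4=4, p5=7, p6=4, p7=4)
step 3: fire γ:  (p0=3, p1=1, p2=2, p3=1, p4=4, p5=7, p6=4, p7=4) → (p0=5, p1=1, p2=2, p3=1, p4=4, p5=10, p6=4, p7=4)
step 4: fire ζ:  (p0=5, p1=1, p2=2, p3=1, p4=4, p5=10, p6=4, p7=4) → (p0=5, p1=1, p2=1, p3=1, p4=4, p5=11, p6=4, p7=4)
step 5: fire β:  (p0=5, p1=1, p2=1, p3=1, p4=4, p5=11, p6=4, p7=4) → (p0=5, p1=3, p2=1, p3=3, p4=6, p5=11, p6=3, p7=4)

(p0=5, p1=3, p2=1, p3=3, p4=6, p5=11, p6=3, p7=4)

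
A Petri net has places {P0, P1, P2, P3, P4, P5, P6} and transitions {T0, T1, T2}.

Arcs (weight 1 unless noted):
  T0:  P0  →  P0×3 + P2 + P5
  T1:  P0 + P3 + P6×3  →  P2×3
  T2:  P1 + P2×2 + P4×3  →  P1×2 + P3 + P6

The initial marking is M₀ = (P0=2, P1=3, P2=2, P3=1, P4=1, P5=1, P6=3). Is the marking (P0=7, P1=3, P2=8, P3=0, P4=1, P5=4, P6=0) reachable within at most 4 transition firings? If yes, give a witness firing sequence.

YES — reachable via ⟨T0, T0, T0, T1⟩ (4 firings)

step 1: fire T0:  (P0=2, P1=3, P2=2, P3=1, P4=1, P5=1, P6=3) → (P0=4, P1=3, P2=3, P3=1, P4=1, P5=2, P6=3)
step 2: fire T0:  (P0=4, P1=3, P2=3, P3=1, P4=1, P5=2, P6=3) → (P0=6, P1=3, P2=4, P3=1, P4=1, P5=3, P6=3)
step 3: fire T0:  (P0=6, P1=3, P2=4, P3=1, P4=1, P5=3, P6=3) → (P0=8, P1=3, P2=5, P3=1, P4=1, P5=4, P6=3)
step 4: fire T1:  (P0=8, P1=3, P2=5, P3=1, P4=1, P5=4, P6=3) → (P0=7, P1=3, P2=8, P3=0, P4=1, P5=4, P6=0)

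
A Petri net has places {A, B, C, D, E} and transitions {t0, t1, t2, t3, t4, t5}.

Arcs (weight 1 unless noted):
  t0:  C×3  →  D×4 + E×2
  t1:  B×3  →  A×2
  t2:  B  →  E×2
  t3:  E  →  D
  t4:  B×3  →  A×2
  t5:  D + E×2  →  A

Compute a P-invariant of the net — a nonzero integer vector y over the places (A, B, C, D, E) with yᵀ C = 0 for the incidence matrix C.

y = (A:3, B:2, C:2, D:1, E:1)

Incidence matrix C (rows=places, cols=transitions):
       t0   t1   t2   t3   t4   t5
    A   0    2    0    0    2    1
    B   0   -3   -1    0   -3    0
    C  -3    0    0    0    0    0
    D   4    0    0    1    0   -1
    E   2    0    2   -1    0   -2

Candidate y = [3, 2, 2, 1, 1]; check y·C column-wise:
  col t0: 3·0 + 2·0 + 2·-3 + 1·4 + 1·2 = 0
  col t1: 3·2 + 2·-3 + 2·0 + 1·0 + 1·0 = 0
  col t2: 3·0 + 2·-1 + 2·0 + 1·0 + 1·2 = 0
  col t3: 3·0 + 2·0 + 2·0 + 1·1 + 1·-1 = 0
  col t4: 3·2 + 2·-3 + 2·0 + 1·0 + 1·0 = 0
  col t5: 3·1 + 2·0 + 2·0 + 1·-1 + 1·-2 = 0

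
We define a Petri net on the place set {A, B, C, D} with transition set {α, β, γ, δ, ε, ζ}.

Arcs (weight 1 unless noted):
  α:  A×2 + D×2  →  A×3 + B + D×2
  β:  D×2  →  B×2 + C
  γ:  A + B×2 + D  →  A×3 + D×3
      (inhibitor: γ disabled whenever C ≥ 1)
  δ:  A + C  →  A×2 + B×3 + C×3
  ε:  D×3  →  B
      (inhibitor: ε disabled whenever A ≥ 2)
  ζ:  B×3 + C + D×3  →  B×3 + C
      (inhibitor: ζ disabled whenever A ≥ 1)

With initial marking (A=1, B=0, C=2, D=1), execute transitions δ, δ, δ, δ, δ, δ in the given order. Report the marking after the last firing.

step 1: fire δ:  (A=1, B=0, C=2, D=1) → (A=2, B=3, C=4, D=1)
step 2: fire δ:  (A=2, B=3, C=4, D=1) → (A=3, B=6, C=6, D=1)
step 3: fire δ:  (A=3, B=6, C=6, D=1) → (A=4, B=9, C=8, D=1)
step 4: fire δ:  (A=4, B=9, C=8, D=1) → (A=5, B=12, C=10, D=1)
step 5: fire δ:  (A=5, B=12, C=10, D=1) → (A=6, B=15, C=12, D=1)
step 6: fire δ:  (A=6, B=15, C=12, D=1) → (A=7, B=18, C=14, D=1)

(A=7, B=18, C=14, D=1)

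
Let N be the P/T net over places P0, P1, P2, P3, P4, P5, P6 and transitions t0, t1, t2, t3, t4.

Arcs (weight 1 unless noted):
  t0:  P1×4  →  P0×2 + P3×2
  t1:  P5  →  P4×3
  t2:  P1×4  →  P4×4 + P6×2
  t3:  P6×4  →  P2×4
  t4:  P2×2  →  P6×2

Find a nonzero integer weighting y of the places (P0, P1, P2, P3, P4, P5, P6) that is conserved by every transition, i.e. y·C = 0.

Incidence matrix C (rows=places, cols=transitions):
       t0   t1   t2   t3   t4
   P0   2    0    0    0    0
   P1  -4    0   -4    0    0
   P2   0    0    0    4   -2
   P3   2    0    0    0    0
   P4   0    3    4    0    0
   P5   0   -1    0    0    0
   P6   0    0    2   -4    2

Candidate y = [1, 0, 0, -1, 0, 0, 0]; check y·C column-wise:
  col t0: 1·2 + 0·-4 + -1·2 = 0
  col t1: 1·0 + -1·0 + 0·3 + 0·-1 = 0
  col t2: 1·0 + 0·-4 + -1·0 + 0·4 + 0·2 = 0
  col t3: 1·0 + 0·4 + -1·0 + 0·-4 = 0
  col t4: 1·0 + 0·-2 + -1·0 + 0·2 = 0

y = (P0:1, P1:0, P2:0, P3:-1, P4:0, P5:0, P6:0)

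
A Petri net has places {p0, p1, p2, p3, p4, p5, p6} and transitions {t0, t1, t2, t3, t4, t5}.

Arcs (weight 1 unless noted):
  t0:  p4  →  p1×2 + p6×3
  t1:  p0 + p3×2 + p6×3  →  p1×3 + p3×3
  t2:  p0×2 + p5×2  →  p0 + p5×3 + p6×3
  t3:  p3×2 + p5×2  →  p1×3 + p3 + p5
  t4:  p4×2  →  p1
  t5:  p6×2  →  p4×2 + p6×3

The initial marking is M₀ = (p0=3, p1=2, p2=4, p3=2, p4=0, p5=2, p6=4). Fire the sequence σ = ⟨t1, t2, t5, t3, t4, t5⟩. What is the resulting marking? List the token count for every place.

step 1: fire t1:  (p0=3, p1=2, p2=4, p3=2, p4=0, p5=2, p6=4) → (p0=2, p1=5, p2=4, p3=3, p4=0, p5=2, p6=1)
step 2: fire t2:  (p0=2, p1=5, p2=4, p3=3, p4=0, p5=2, p6=1) → (p0=1, p1=5, p2=4, p3=3, p4=0, p5=3, p6=4)
step 3: fire t5:  (p0=1, p1=5, p2=4, p3=3, p4=0, p5=3, p6=4) → (p0=1, p1=5, p2=4, p3=3, p4=2, p5=3, p6=5)
step 4: fire t3:  (p0=1, p1=5, p2=4, p3=3, p4=2, p5=3, p6=5) → (p0=1, p1=8, p2=4, p3=2, p4=2, p5=2, p6=5)
step 5: fire t4:  (p0=1, p1=8, p2=4, p3=2, p4=2, p5=2, p6=5) → (p0=1, p1=9, p2=4, p3=2, p4=0, p5=2, p6=5)
step 6: fire t5:  (p0=1, p1=9, p2=4, p3=2, p4=0, p5=2, p6=5) → (p0=1, p1=9, p2=4, p3=2, p4=2, p5=2, p6=6)

(p0=1, p1=9, p2=4, p3=2, p4=2, p5=2, p6=6)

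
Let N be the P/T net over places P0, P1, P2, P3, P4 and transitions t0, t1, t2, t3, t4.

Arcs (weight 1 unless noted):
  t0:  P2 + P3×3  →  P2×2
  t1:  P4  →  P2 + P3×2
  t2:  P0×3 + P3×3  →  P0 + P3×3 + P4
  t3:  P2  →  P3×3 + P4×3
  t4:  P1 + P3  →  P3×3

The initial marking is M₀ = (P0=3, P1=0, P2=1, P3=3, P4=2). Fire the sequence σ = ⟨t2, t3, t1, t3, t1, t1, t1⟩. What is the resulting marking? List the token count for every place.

step 1: fire t2:  (P0=3, P1=0, P2=1, P3=3, P4=2) → (P0=1, P1=0, P2=1, P3=3, P4=3)
step 2: fire t3:  (P0=1, P1=0, P2=1, P3=3, P4=3) → (P0=1, P1=0, P2=0, P3=6, P4=6)
step 3: fire t1:  (P0=1, P1=0, P2=0, P3=6, P4=6) → (P0=1, P1=0, P2=1, P3=8, P4=5)
step 4: fire t3:  (P0=1, P1=0, P2=1, P3=8, P4=5) → (P0=1, P1=0, P2=0, P3=11, P4=8)
step 5: fire t1:  (P0=1, P1=0, P2=0, P3=11, P4=8) → (P0=1, P1=0, P2=1, P3=13, P4=7)
step 6: fire t1:  (P0=1, P1=0, P2=1, P3=13, P4=7) → (P0=1, P1=0, P2=2, P3=15, P4=6)
step 7: fire t1:  (P0=1, P1=0, P2=2, P3=15, P4=6) → (P0=1, P1=0, P2=3, P3=17, P4=5)

(P0=1, P1=0, P2=3, P3=17, P4=5)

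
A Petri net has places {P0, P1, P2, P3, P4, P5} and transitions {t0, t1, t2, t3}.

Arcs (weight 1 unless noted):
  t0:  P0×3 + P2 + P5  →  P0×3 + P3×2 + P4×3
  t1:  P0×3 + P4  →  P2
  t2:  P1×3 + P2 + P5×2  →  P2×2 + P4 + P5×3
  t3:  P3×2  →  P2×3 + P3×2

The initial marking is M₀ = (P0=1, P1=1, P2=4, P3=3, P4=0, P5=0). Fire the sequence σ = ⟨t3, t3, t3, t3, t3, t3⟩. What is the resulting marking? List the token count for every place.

(P0=1, P1=1, P2=22, P3=3, P4=0, P5=0)

step 1: fire t3:  (P0=1, P1=1, P2=4, P3=3, P4=0, P5=0) → (P0=1, P1=1, P2=7, P3=3, P4=0, P5=0)
step 2: fire t3:  (P0=1, P1=1, P2=7, P3=3, P4=0, P5=0) → (P0=1, P1=1, P2=10, P3=3, P4=0, P5=0)
step 3: fire t3:  (P0=1, P1=1, P2=10, P3=3, P4=0, P5=0) → (P0=1, P1=1, P2=13, P3=3, P4=0, P5=0)
step 4: fire t3:  (P0=1, P1=1, P2=13, P3=3, P4=0, P5=0) → (P0=1, P1=1, P2=16, P3=3, P4=0, P5=0)
step 5: fire t3:  (P0=1, P1=1, P2=16, P3=3, P4=0, P5=0) → (P0=1, P1=1, P2=19, P3=3, P4=0, P5=0)
step 6: fire t3:  (P0=1, P1=1, P2=19, P3=3, P4=0, P5=0) → (P0=1, P1=1, P2=22, P3=3, P4=0, P5=0)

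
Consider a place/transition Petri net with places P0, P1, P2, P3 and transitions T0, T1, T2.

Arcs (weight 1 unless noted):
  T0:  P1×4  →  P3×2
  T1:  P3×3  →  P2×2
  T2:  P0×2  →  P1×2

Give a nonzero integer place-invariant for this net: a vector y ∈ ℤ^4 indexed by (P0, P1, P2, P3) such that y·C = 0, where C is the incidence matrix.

y = (P0:1, P1:1, P2:3, P3:2)

Incidence matrix C (rows=places, cols=transitions):
       T0   T1   T2
   P0   0    0   -2
   P1  -4    0    2
   P2   0    2    0
   P3   2   -3    0

Candidate y = [1, 1, 3, 2]; check y·C column-wise:
  col T0: 1·0 + 1·-4 + 3·0 + 2·2 = 0
  col T1: 1·0 + 1·0 + 3·2 + 2·-3 = 0
  col T2: 1·-2 + 1·2 + 3·0 + 2·0 = 0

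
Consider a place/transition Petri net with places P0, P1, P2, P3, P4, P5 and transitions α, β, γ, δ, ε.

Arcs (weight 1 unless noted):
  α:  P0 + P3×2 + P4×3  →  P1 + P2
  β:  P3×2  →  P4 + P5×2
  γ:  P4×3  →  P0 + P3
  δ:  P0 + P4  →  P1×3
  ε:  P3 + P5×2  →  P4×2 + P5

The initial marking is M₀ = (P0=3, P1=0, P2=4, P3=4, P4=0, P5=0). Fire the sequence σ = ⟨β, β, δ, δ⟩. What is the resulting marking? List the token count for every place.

step 1: fire β:  (P0=3, P1=0, P2=4, P3=4, P4=0, P5=0) → (P0=3, P1=0, P2=4, P3=2, P4=1, P5=2)
step 2: fire β:  (P0=3, P1=0, P2=4, P3=2, P4=1, P5=2) → (P0=3, P1=0, P2=4, P3=0, P4=2, P5=4)
step 3: fire δ:  (P0=3, P1=0, P2=4, P3=0, P4=2, P5=4) → (P0=2, P1=3, P2=4, P3=0, P4=1, P5=4)
step 4: fire δ:  (P0=2, P1=3, P2=4, P3=0, P4=1, P5=4) → (P0=1, P1=6, P2=4, P3=0, P4=0, P5=4)

(P0=1, P1=6, P2=4, P3=0, P4=0, P5=4)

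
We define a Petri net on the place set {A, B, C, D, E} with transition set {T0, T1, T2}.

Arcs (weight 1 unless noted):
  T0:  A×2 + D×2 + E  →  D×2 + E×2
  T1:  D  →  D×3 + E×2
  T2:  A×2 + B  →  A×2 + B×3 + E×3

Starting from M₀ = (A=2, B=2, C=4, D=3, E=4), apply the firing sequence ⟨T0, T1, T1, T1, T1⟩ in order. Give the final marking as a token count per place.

(A=0, B=2, C=4, D=11, E=13)

step 1: fire T0:  (A=2, B=2, C=4, D=3, E=4) → (A=0, B=2, C=4, D=3, E=5)
step 2: fire T1:  (A=0, B=2, C=4, D=3, E=5) → (A=0, B=2, C=4, D=5, E=7)
step 3: fire T1:  (A=0, B=2, C=4, D=5, E=7) → (A=0, B=2, C=4, D=7, E=9)
step 4: fire T1:  (A=0, B=2, C=4, D=7, E=9) → (A=0, B=2, C=4, D=9, E=11)
step 5: fire T1:  (A=0, B=2, C=4, D=9, E=11) → (A=0, B=2, C=4, D=11, E=13)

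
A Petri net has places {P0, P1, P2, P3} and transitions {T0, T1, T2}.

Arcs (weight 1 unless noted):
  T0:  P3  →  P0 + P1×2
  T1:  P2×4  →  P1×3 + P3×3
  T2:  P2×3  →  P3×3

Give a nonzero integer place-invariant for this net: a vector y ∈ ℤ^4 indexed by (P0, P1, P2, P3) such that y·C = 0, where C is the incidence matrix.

y = (P0:1, P1:1, P2:3, P3:3)

Incidence matrix C (rows=places, cols=transitions):
       T0   T1   T2
   P0   1    0    0
   P1   2    3    0
   P2   0   -4   -3
   P3  -1    3    3

Candidate y = [1, 1, 3, 3]; check y·C column-wise:
  col T0: 1·1 + 1·2 + 3·0 + 3·-1 = 0
  col T1: 1·0 + 1·3 + 3·-4 + 3·3 = 0
  col T2: 1·0 + 1·0 + 3·-3 + 3·3 = 0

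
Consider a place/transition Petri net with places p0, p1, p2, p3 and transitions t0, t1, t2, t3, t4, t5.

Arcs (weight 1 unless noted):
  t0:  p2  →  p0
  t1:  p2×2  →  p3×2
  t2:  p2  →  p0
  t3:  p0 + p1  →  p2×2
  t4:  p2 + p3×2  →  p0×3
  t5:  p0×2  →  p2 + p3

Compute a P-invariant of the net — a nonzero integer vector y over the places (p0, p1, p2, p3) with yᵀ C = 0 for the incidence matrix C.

y = (p0:1, p1:1, p2:1, p3:1)

Incidence matrix C (rows=places, cols=transitions):
       t0   t1   t2   t3   t4   t5
   p0   1    0    1   -1    3   -2
   p1   0    0    0   -1    0    0
   p2  -1   -2   -1    2   -1    1
   p3   0    2    0    0   -2    1

Candidate y = [1, 1, 1, 1]; check y·C column-wise:
  col t0: 1·1 + 1·0 + 1·-1 + 1·0 = 0
  col t1: 1·0 + 1·0 + 1·-2 + 1·2 = 0
  col t2: 1·1 + 1·0 + 1·-1 + 1·0 = 0
  col t3: 1·-1 + 1·-1 + 1·2 + 1·0 = 0
  col t4: 1·3 + 1·0 + 1·-1 + 1·-2 = 0
  col t5: 1·-2 + 1·0 + 1·1 + 1·1 = 0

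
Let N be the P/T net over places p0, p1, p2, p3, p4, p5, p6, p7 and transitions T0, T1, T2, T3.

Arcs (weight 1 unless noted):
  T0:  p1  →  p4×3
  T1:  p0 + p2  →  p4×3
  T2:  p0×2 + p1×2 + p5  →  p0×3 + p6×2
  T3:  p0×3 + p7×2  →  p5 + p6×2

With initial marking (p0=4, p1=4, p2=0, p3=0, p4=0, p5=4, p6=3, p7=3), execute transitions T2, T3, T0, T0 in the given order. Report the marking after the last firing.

step 1: fire T2:  (p0=4, p1=4, p2=0, p3=0, p4=0, p5=4, p6=3, p7=3) → (p0=5, p1=2, p2=0, p3=0, p4=0, p5=3, p6=5, p7=3)
step 2: fire T3:  (p0=5, p1=2, p2=0, p3=0, p4=0, p5=3, p6=5, p7=3) → (p0=2, p1=2, p2=0, p3=0, p4=0, p5=4, p6=7, p7=1)
step 3: fire T0:  (p0=2, p1=2, p2=0, p3=0, p4=0, p5=4, p6=7, p7=1) → (p0=2, p1=1, p2=0, p3=0, p4=3, p5=4, p6=7, p7=1)
step 4: fire T0:  (p0=2, p1=1, p2=0, p3=0, p4=3, p5=4, p6=7, p7=1) → (p0=2, p1=0, p2=0, p3=0, p4=6, p5=4, p6=7, p7=1)

(p0=2, p1=0, p2=0, p3=0, p4=6, p5=4, p6=7, p7=1)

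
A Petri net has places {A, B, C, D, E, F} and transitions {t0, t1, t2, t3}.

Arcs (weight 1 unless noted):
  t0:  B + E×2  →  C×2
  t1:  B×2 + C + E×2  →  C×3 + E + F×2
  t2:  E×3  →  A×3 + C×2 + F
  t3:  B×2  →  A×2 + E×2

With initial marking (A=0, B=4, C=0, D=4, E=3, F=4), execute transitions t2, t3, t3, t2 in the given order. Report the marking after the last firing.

(A=10, B=0, C=4, D=4, E=1, F=6)

step 1: fire t2:  (A=0, B=4, C=0, D=4, E=3, F=4) → (A=3, B=4, C=2, D=4, E=0, F=5)
step 2: fire t3:  (A=3, B=4, C=2, D=4, E=0, F=5) → (A=5, B=2, C=2, D=4, E=2, F=5)
step 3: fire t3:  (A=5, B=2, C=2, D=4, E=2, F=5) → (A=7, B=0, C=2, D=4, E=4, F=5)
step 4: fire t2:  (A=7, B=0, C=2, D=4, E=4, F=5) → (A=10, B=0, C=4, D=4, E=1, F=6)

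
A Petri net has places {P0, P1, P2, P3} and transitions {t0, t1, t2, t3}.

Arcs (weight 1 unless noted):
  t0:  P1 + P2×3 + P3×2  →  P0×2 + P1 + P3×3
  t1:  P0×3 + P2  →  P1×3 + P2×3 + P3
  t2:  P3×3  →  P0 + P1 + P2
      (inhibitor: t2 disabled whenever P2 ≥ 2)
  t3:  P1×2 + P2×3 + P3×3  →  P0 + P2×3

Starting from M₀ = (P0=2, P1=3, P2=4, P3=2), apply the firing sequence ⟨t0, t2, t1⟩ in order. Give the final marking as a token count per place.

step 1: fire t0:  (P0=2, P1=3, P2=4, P3=2) → (P0=4, P1=3, P2=1, P3=3)
step 2: fire t2:  (P0=4, P1=3, P2=1, P3=3) → (P0=5, P1=4, P2=2, P3=0)
step 3: fire t1:  (P0=5, P1=4, P2=2, P3=0) → (P0=2, P1=7, P2=4, P3=1)

(P0=2, P1=7, P2=4, P3=1)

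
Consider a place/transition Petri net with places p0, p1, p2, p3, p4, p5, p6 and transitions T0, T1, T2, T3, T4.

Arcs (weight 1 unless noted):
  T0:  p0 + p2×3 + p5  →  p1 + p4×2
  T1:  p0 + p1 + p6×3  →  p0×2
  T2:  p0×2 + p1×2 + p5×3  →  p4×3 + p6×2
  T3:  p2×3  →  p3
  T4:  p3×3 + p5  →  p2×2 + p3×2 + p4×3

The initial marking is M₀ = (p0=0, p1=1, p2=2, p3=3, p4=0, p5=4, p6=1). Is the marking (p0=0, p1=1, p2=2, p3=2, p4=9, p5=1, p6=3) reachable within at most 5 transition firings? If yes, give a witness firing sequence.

depth 0: 1 marking
depth 1: 2 markings reached so far
depth 2: 3 markings reached so far
depth 3: 4 markings reached so far
depth 4: 5 markings reached so far
depth 5: 6 markings reached so far
target is not among the 6 markings reachable within 5 steps

NO — not reachable within 5 firings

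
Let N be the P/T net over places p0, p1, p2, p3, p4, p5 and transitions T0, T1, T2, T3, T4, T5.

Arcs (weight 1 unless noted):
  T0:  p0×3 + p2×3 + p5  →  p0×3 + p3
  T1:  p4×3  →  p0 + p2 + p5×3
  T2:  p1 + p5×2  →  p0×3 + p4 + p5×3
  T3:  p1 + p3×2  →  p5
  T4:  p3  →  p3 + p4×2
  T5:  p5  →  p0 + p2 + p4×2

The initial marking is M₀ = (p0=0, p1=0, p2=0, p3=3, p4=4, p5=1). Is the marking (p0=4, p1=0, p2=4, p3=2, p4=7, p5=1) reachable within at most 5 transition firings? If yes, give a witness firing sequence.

depth 0: 1 marking
depth 1: 4 markings reached so far
depth 2: 8 markings reached so far
depth 3: 15 markings reached so far
depth 4: 26 markings reached so far
depth 5: 41 markings reached so far
target is not among the 41 markings reachable within 5 steps

NO — not reachable within 5 firings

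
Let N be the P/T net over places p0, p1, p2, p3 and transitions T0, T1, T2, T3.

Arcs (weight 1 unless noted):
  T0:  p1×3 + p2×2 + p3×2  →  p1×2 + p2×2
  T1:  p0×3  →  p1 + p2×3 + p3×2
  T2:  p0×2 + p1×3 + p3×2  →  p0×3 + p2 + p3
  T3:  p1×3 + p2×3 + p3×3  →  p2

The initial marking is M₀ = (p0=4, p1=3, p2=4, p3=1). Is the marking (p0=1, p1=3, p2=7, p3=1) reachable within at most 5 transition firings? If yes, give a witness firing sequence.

YES — reachable via ⟨T1, T0⟩ (2 firings)

step 1: fire T1:  (p0=4, p1=3, p2=4, p3=1) → (p0=1, p1=4, p2=7, p3=3)
step 2: fire T0:  (p0=1, p1=4, p2=7, p3=3) → (p0=1, p1=3, p2=7, p3=1)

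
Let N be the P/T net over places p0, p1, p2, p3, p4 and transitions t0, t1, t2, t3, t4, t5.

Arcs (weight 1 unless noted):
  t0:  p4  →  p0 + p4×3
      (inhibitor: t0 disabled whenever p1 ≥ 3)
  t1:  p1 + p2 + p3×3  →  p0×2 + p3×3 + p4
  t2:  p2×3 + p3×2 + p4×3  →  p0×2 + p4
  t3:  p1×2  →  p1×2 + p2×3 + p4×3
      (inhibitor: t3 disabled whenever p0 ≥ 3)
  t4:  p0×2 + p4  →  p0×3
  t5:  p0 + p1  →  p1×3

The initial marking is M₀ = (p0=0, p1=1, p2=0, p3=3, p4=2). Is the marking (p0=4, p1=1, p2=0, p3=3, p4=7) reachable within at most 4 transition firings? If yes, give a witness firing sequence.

step 1: fire t0:  (p0=0, p1=1, p2=0, p3=3, p4=2) → (p0=1, p1=1, p2=0, p3=3, p4=4)
step 2: fire t0:  (p0=1, p1=1, p2=0, p3=3, p4=4) → (p0=2, p1=1, p2=0, p3=3, p4=6)
step 3: fire t0:  (p0=2, p1=1, p2=0, p3=3, p4=6) → (p0=3, p1=1, p2=0, p3=3, p4=8)
step 4: fire t4:  (p0=3, p1=1, p2=0, p3=3, p4=8) → (p0=4, p1=1, p2=0, p3=3, p4=7)

YES — reachable via ⟨t0, t0, t0, t4⟩ (4 firings)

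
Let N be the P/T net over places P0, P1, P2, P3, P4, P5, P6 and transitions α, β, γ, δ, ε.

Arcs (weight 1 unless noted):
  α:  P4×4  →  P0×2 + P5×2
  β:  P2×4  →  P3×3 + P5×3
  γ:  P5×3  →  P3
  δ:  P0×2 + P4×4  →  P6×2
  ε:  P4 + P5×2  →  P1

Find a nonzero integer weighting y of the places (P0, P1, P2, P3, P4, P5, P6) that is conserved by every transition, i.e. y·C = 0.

Incidence matrix C (rows=places, cols=transitions):
        α    β    γ    δ    ε
   P0   2    0    0   -2    0
   P1   0    0    0    0    1
   P2   0   -4    0    0    0
   P3   0    3    1    0    0
   P4  -4    0    0   -4   -1
   P5   2    3   -3    0   -2
   P6   0    0    0    2    0

Candidate y = [2, -9, -12, -12, -1, -4, 0]; check y·C column-wise:
  col α: 2·2 + -9·0 + -12·0 + -12·0 + -1·-4 + -4·2 = 0
  col β: 2·0 + -9·0 + -12·-4 + -12·3 + -1·0 + -4·3 = 0
  col γ: 2·0 + -9·0 + -12·0 + -12·1 + -1·0 + -4·-3 = 0
  col δ: 2·-2 + -9·0 + -12·0 + -12·0 + -1·-4 + -4·0 + 0·2 = 0
  col ε: 2·0 + -9·1 + -12·0 + -12·0 + -1·-1 + -4·-2 = 0

y = (P0:2, P1:-9, P2:-12, P3:-12, P4:-1, P5:-4, P6:0)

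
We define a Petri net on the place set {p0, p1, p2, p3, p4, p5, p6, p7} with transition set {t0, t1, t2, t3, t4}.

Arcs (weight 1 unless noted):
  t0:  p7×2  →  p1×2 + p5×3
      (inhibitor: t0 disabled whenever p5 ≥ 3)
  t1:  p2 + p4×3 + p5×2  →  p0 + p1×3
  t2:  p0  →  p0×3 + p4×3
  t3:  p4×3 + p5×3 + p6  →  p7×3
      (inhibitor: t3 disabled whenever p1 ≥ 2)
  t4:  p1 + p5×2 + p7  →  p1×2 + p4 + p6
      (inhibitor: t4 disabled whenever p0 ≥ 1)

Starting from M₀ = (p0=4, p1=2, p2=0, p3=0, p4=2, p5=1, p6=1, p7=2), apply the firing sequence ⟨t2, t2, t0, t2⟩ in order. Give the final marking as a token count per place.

(p0=10, p1=4, p2=0, p3=0, p4=11, p5=4, p6=1, p7=0)

step 1: fire t2:  (p0=4, p1=2, p2=0, p3=0, p4=2, p5=1, p6=1, p7=2) → (p0=6, p1=2, p2=0, p3=0, p4=5, p5=1, p6=1, p7=2)
step 2: fire t2:  (p0=6, p1=2, p2=0, p3=0, p4=5, p5=1, p6=1, p7=2) → (p0=8, p1=2, p2=0, p3=0, p4=8, p5=1, p6=1, p7=2)
step 3: fire t0:  (p0=8, p1=2, p2=0, p3=0, p4=8, p5=1, p6=1, p7=2) → (p0=8, p1=4, p2=0, p3=0, p4=8, p5=4, p6=1, p7=0)
step 4: fire t2:  (p0=8, p1=4, p2=0, p3=0, p4=8, p5=4, p6=1, p7=0) → (p0=10, p1=4, p2=0, p3=0, p4=11, p5=4, p6=1, p7=0)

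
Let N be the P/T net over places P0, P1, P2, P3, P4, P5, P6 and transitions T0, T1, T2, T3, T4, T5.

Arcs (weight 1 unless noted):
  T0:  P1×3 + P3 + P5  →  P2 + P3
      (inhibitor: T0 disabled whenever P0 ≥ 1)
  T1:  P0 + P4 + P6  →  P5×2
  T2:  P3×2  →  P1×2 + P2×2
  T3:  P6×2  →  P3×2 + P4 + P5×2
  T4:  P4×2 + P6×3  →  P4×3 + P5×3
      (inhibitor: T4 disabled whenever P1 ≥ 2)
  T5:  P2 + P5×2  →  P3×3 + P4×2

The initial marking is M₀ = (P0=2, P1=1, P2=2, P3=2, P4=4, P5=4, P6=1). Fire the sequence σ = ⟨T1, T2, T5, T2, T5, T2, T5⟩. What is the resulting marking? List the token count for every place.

step 1: fire T1:  (P0=2, P1=1, P2=2, P3=2, P4=4, P5=4, P6=1) → (P0=1, P1=1, P2=2, P3=2, P4=3, P5=6, P6=0)
step 2: fire T2:  (P0=1, P1=1, P2=2, P3=2, P4=3, P5=6, P6=0) → (P0=1, P1=3, P2=4, P3=0, P4=3, P5=6, P6=0)
step 3: fire T5:  (P0=1, P1=3, P2=4, P3=0, P4=3, P5=6, P6=0) → (P0=1, P1=3, P2=3, P3=3, P4=5, P5=4, P6=0)
step 4: fire T2:  (P0=1, P1=3, P2=3, P3=3, P4=5, P5=4, P6=0) → (P0=1, P1=5, P2=5, P3=1, P4=5, P5=4, P6=0)
step 5: fire T5:  (P0=1, P1=5, P2=5, P3=1, P4=5, P5=4, P6=0) → (P0=1, P1=5, P2=4, P3=4, P4=7, P5=2, P6=0)
step 6: fire T2:  (P0=1, P1=5, P2=4, P3=4, P4=7, P5=2, P6=0) → (P0=1, P1=7, P2=6, P3=2, P4=7, P5=2, P6=0)
step 7: fire T5:  (P0=1, P1=7, P2=6, P3=2, P4=7, P5=2, P6=0) → (P0=1, P1=7, P2=5, P3=5, P4=9, P5=0, P6=0)

(P0=1, P1=7, P2=5, P3=5, P4=9, P5=0, P6=0)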